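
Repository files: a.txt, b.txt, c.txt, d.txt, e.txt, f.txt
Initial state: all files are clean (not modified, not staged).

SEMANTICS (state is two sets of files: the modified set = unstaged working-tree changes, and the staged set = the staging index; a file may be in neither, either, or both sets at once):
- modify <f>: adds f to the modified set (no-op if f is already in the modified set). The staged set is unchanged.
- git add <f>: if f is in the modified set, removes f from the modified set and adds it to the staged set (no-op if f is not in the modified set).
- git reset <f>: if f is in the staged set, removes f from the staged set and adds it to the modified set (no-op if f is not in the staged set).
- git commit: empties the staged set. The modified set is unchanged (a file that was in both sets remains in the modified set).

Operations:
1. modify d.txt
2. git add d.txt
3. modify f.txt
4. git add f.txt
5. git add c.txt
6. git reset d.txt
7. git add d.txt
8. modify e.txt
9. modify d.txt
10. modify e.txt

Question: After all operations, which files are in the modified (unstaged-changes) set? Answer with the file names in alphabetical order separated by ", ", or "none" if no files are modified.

Answer: d.txt, e.txt

Derivation:
After op 1 (modify d.txt): modified={d.txt} staged={none}
After op 2 (git add d.txt): modified={none} staged={d.txt}
After op 3 (modify f.txt): modified={f.txt} staged={d.txt}
After op 4 (git add f.txt): modified={none} staged={d.txt, f.txt}
After op 5 (git add c.txt): modified={none} staged={d.txt, f.txt}
After op 6 (git reset d.txt): modified={d.txt} staged={f.txt}
After op 7 (git add d.txt): modified={none} staged={d.txt, f.txt}
After op 8 (modify e.txt): modified={e.txt} staged={d.txt, f.txt}
After op 9 (modify d.txt): modified={d.txt, e.txt} staged={d.txt, f.txt}
After op 10 (modify e.txt): modified={d.txt, e.txt} staged={d.txt, f.txt}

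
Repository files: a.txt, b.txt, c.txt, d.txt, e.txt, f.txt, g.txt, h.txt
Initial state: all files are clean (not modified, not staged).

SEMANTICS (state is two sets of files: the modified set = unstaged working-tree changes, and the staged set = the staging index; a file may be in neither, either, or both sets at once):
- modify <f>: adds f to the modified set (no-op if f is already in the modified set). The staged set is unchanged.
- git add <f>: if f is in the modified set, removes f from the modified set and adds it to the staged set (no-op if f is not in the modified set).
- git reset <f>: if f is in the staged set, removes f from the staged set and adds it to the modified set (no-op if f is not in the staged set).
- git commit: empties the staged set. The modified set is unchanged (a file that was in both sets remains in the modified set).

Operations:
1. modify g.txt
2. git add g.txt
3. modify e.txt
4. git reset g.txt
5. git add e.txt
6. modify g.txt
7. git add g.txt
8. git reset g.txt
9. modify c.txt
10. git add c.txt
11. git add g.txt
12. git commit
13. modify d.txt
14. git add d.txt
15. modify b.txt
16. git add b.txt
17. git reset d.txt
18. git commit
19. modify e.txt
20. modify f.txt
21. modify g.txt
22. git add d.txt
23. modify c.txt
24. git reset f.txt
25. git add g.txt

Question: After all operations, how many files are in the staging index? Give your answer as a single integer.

After op 1 (modify g.txt): modified={g.txt} staged={none}
After op 2 (git add g.txt): modified={none} staged={g.txt}
After op 3 (modify e.txt): modified={e.txt} staged={g.txt}
After op 4 (git reset g.txt): modified={e.txt, g.txt} staged={none}
After op 5 (git add e.txt): modified={g.txt} staged={e.txt}
After op 6 (modify g.txt): modified={g.txt} staged={e.txt}
After op 7 (git add g.txt): modified={none} staged={e.txt, g.txt}
After op 8 (git reset g.txt): modified={g.txt} staged={e.txt}
After op 9 (modify c.txt): modified={c.txt, g.txt} staged={e.txt}
After op 10 (git add c.txt): modified={g.txt} staged={c.txt, e.txt}
After op 11 (git add g.txt): modified={none} staged={c.txt, e.txt, g.txt}
After op 12 (git commit): modified={none} staged={none}
After op 13 (modify d.txt): modified={d.txt} staged={none}
After op 14 (git add d.txt): modified={none} staged={d.txt}
After op 15 (modify b.txt): modified={b.txt} staged={d.txt}
After op 16 (git add b.txt): modified={none} staged={b.txt, d.txt}
After op 17 (git reset d.txt): modified={d.txt} staged={b.txt}
After op 18 (git commit): modified={d.txt} staged={none}
After op 19 (modify e.txt): modified={d.txt, e.txt} staged={none}
After op 20 (modify f.txt): modified={d.txt, e.txt, f.txt} staged={none}
After op 21 (modify g.txt): modified={d.txt, e.txt, f.txt, g.txt} staged={none}
After op 22 (git add d.txt): modified={e.txt, f.txt, g.txt} staged={d.txt}
After op 23 (modify c.txt): modified={c.txt, e.txt, f.txt, g.txt} staged={d.txt}
After op 24 (git reset f.txt): modified={c.txt, e.txt, f.txt, g.txt} staged={d.txt}
After op 25 (git add g.txt): modified={c.txt, e.txt, f.txt} staged={d.txt, g.txt}
Final staged set: {d.txt, g.txt} -> count=2

Answer: 2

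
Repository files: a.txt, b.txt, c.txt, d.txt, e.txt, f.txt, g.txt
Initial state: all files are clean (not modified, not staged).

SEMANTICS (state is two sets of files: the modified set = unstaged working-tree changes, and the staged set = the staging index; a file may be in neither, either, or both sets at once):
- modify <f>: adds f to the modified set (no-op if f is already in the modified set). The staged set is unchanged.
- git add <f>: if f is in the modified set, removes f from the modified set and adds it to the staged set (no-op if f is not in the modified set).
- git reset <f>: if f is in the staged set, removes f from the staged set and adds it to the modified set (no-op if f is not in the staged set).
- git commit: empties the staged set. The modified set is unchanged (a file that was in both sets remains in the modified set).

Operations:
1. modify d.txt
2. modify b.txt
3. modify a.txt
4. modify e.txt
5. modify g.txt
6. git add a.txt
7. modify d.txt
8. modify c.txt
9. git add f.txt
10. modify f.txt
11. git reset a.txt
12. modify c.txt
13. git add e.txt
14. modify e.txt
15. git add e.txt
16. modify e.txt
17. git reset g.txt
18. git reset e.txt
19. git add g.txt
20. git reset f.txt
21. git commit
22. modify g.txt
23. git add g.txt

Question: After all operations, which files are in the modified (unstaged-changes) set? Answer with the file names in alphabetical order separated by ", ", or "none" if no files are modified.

After op 1 (modify d.txt): modified={d.txt} staged={none}
After op 2 (modify b.txt): modified={b.txt, d.txt} staged={none}
After op 3 (modify a.txt): modified={a.txt, b.txt, d.txt} staged={none}
After op 4 (modify e.txt): modified={a.txt, b.txt, d.txt, e.txt} staged={none}
After op 5 (modify g.txt): modified={a.txt, b.txt, d.txt, e.txt, g.txt} staged={none}
After op 6 (git add a.txt): modified={b.txt, d.txt, e.txt, g.txt} staged={a.txt}
After op 7 (modify d.txt): modified={b.txt, d.txt, e.txt, g.txt} staged={a.txt}
After op 8 (modify c.txt): modified={b.txt, c.txt, d.txt, e.txt, g.txt} staged={a.txt}
After op 9 (git add f.txt): modified={b.txt, c.txt, d.txt, e.txt, g.txt} staged={a.txt}
After op 10 (modify f.txt): modified={b.txt, c.txt, d.txt, e.txt, f.txt, g.txt} staged={a.txt}
After op 11 (git reset a.txt): modified={a.txt, b.txt, c.txt, d.txt, e.txt, f.txt, g.txt} staged={none}
After op 12 (modify c.txt): modified={a.txt, b.txt, c.txt, d.txt, e.txt, f.txt, g.txt} staged={none}
After op 13 (git add e.txt): modified={a.txt, b.txt, c.txt, d.txt, f.txt, g.txt} staged={e.txt}
After op 14 (modify e.txt): modified={a.txt, b.txt, c.txt, d.txt, e.txt, f.txt, g.txt} staged={e.txt}
After op 15 (git add e.txt): modified={a.txt, b.txt, c.txt, d.txt, f.txt, g.txt} staged={e.txt}
After op 16 (modify e.txt): modified={a.txt, b.txt, c.txt, d.txt, e.txt, f.txt, g.txt} staged={e.txt}
After op 17 (git reset g.txt): modified={a.txt, b.txt, c.txt, d.txt, e.txt, f.txt, g.txt} staged={e.txt}
After op 18 (git reset e.txt): modified={a.txt, b.txt, c.txt, d.txt, e.txt, f.txt, g.txt} staged={none}
After op 19 (git add g.txt): modified={a.txt, b.txt, c.txt, d.txt, e.txt, f.txt} staged={g.txt}
After op 20 (git reset f.txt): modified={a.txt, b.txt, c.txt, d.txt, e.txt, f.txt} staged={g.txt}
After op 21 (git commit): modified={a.txt, b.txt, c.txt, d.txt, e.txt, f.txt} staged={none}
After op 22 (modify g.txt): modified={a.txt, b.txt, c.txt, d.txt, e.txt, f.txt, g.txt} staged={none}
After op 23 (git add g.txt): modified={a.txt, b.txt, c.txt, d.txt, e.txt, f.txt} staged={g.txt}

Answer: a.txt, b.txt, c.txt, d.txt, e.txt, f.txt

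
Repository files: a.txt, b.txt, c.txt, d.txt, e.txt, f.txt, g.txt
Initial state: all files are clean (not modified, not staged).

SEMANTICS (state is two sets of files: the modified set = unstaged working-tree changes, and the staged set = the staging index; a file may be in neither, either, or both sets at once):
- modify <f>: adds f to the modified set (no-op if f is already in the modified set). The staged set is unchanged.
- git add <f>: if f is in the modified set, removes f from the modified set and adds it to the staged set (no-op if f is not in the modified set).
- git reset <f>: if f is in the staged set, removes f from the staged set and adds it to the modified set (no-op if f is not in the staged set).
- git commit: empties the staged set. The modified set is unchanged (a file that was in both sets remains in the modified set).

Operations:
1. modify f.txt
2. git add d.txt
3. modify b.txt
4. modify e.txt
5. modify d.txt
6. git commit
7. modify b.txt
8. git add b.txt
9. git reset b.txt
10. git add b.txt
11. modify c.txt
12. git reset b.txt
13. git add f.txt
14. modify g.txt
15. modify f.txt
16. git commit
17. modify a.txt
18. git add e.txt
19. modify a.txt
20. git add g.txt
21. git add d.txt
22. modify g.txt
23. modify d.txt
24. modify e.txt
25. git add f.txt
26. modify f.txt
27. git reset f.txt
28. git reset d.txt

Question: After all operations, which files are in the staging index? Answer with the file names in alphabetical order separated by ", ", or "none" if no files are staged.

Answer: e.txt, g.txt

Derivation:
After op 1 (modify f.txt): modified={f.txt} staged={none}
After op 2 (git add d.txt): modified={f.txt} staged={none}
After op 3 (modify b.txt): modified={b.txt, f.txt} staged={none}
After op 4 (modify e.txt): modified={b.txt, e.txt, f.txt} staged={none}
After op 5 (modify d.txt): modified={b.txt, d.txt, e.txt, f.txt} staged={none}
After op 6 (git commit): modified={b.txt, d.txt, e.txt, f.txt} staged={none}
After op 7 (modify b.txt): modified={b.txt, d.txt, e.txt, f.txt} staged={none}
After op 8 (git add b.txt): modified={d.txt, e.txt, f.txt} staged={b.txt}
After op 9 (git reset b.txt): modified={b.txt, d.txt, e.txt, f.txt} staged={none}
After op 10 (git add b.txt): modified={d.txt, e.txt, f.txt} staged={b.txt}
After op 11 (modify c.txt): modified={c.txt, d.txt, e.txt, f.txt} staged={b.txt}
After op 12 (git reset b.txt): modified={b.txt, c.txt, d.txt, e.txt, f.txt} staged={none}
After op 13 (git add f.txt): modified={b.txt, c.txt, d.txt, e.txt} staged={f.txt}
After op 14 (modify g.txt): modified={b.txt, c.txt, d.txt, e.txt, g.txt} staged={f.txt}
After op 15 (modify f.txt): modified={b.txt, c.txt, d.txt, e.txt, f.txt, g.txt} staged={f.txt}
After op 16 (git commit): modified={b.txt, c.txt, d.txt, e.txt, f.txt, g.txt} staged={none}
After op 17 (modify a.txt): modified={a.txt, b.txt, c.txt, d.txt, e.txt, f.txt, g.txt} staged={none}
After op 18 (git add e.txt): modified={a.txt, b.txt, c.txt, d.txt, f.txt, g.txt} staged={e.txt}
After op 19 (modify a.txt): modified={a.txt, b.txt, c.txt, d.txt, f.txt, g.txt} staged={e.txt}
After op 20 (git add g.txt): modified={a.txt, b.txt, c.txt, d.txt, f.txt} staged={e.txt, g.txt}
After op 21 (git add d.txt): modified={a.txt, b.txt, c.txt, f.txt} staged={d.txt, e.txt, g.txt}
After op 22 (modify g.txt): modified={a.txt, b.txt, c.txt, f.txt, g.txt} staged={d.txt, e.txt, g.txt}
After op 23 (modify d.txt): modified={a.txt, b.txt, c.txt, d.txt, f.txt, g.txt} staged={d.txt, e.txt, g.txt}
After op 24 (modify e.txt): modified={a.txt, b.txt, c.txt, d.txt, e.txt, f.txt, g.txt} staged={d.txt, e.txt, g.txt}
After op 25 (git add f.txt): modified={a.txt, b.txt, c.txt, d.txt, e.txt, g.txt} staged={d.txt, e.txt, f.txt, g.txt}
After op 26 (modify f.txt): modified={a.txt, b.txt, c.txt, d.txt, e.txt, f.txt, g.txt} staged={d.txt, e.txt, f.txt, g.txt}
After op 27 (git reset f.txt): modified={a.txt, b.txt, c.txt, d.txt, e.txt, f.txt, g.txt} staged={d.txt, e.txt, g.txt}
After op 28 (git reset d.txt): modified={a.txt, b.txt, c.txt, d.txt, e.txt, f.txt, g.txt} staged={e.txt, g.txt}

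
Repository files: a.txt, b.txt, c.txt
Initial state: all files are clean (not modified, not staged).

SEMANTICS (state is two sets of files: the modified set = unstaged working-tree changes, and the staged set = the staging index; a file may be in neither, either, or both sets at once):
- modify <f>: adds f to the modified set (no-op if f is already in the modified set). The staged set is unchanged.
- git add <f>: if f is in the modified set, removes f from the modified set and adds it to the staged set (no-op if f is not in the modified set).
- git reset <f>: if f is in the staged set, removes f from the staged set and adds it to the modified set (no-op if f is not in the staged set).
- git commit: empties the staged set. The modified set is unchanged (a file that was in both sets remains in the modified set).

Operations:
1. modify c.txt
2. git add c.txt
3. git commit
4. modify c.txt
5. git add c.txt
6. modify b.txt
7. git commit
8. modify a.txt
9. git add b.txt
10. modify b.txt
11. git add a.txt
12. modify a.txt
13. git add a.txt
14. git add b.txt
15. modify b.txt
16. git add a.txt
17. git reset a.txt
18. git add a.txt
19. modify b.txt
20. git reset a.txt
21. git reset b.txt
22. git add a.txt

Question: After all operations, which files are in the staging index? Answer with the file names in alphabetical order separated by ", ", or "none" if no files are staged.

After op 1 (modify c.txt): modified={c.txt} staged={none}
After op 2 (git add c.txt): modified={none} staged={c.txt}
After op 3 (git commit): modified={none} staged={none}
After op 4 (modify c.txt): modified={c.txt} staged={none}
After op 5 (git add c.txt): modified={none} staged={c.txt}
After op 6 (modify b.txt): modified={b.txt} staged={c.txt}
After op 7 (git commit): modified={b.txt} staged={none}
After op 8 (modify a.txt): modified={a.txt, b.txt} staged={none}
After op 9 (git add b.txt): modified={a.txt} staged={b.txt}
After op 10 (modify b.txt): modified={a.txt, b.txt} staged={b.txt}
After op 11 (git add a.txt): modified={b.txt} staged={a.txt, b.txt}
After op 12 (modify a.txt): modified={a.txt, b.txt} staged={a.txt, b.txt}
After op 13 (git add a.txt): modified={b.txt} staged={a.txt, b.txt}
After op 14 (git add b.txt): modified={none} staged={a.txt, b.txt}
After op 15 (modify b.txt): modified={b.txt} staged={a.txt, b.txt}
After op 16 (git add a.txt): modified={b.txt} staged={a.txt, b.txt}
After op 17 (git reset a.txt): modified={a.txt, b.txt} staged={b.txt}
After op 18 (git add a.txt): modified={b.txt} staged={a.txt, b.txt}
After op 19 (modify b.txt): modified={b.txt} staged={a.txt, b.txt}
After op 20 (git reset a.txt): modified={a.txt, b.txt} staged={b.txt}
After op 21 (git reset b.txt): modified={a.txt, b.txt} staged={none}
After op 22 (git add a.txt): modified={b.txt} staged={a.txt}

Answer: a.txt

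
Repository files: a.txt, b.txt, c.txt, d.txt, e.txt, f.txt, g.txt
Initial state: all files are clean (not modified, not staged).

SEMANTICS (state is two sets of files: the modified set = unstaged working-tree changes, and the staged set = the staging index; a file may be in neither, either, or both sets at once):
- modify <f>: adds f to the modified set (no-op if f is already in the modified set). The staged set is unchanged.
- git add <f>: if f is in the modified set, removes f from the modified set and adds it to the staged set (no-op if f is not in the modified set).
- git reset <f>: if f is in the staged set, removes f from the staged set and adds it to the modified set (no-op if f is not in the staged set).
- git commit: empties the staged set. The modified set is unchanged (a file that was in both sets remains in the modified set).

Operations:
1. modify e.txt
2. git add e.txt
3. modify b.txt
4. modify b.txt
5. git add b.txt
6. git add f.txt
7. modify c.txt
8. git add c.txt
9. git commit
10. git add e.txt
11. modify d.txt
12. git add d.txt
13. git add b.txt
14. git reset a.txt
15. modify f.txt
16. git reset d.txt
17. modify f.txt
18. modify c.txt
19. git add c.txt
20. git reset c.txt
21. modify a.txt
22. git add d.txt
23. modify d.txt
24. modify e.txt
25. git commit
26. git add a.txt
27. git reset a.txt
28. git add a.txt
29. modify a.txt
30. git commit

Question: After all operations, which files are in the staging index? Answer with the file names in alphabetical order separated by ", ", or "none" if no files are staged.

After op 1 (modify e.txt): modified={e.txt} staged={none}
After op 2 (git add e.txt): modified={none} staged={e.txt}
After op 3 (modify b.txt): modified={b.txt} staged={e.txt}
After op 4 (modify b.txt): modified={b.txt} staged={e.txt}
After op 5 (git add b.txt): modified={none} staged={b.txt, e.txt}
After op 6 (git add f.txt): modified={none} staged={b.txt, e.txt}
After op 7 (modify c.txt): modified={c.txt} staged={b.txt, e.txt}
After op 8 (git add c.txt): modified={none} staged={b.txt, c.txt, e.txt}
After op 9 (git commit): modified={none} staged={none}
After op 10 (git add e.txt): modified={none} staged={none}
After op 11 (modify d.txt): modified={d.txt} staged={none}
After op 12 (git add d.txt): modified={none} staged={d.txt}
After op 13 (git add b.txt): modified={none} staged={d.txt}
After op 14 (git reset a.txt): modified={none} staged={d.txt}
After op 15 (modify f.txt): modified={f.txt} staged={d.txt}
After op 16 (git reset d.txt): modified={d.txt, f.txt} staged={none}
After op 17 (modify f.txt): modified={d.txt, f.txt} staged={none}
After op 18 (modify c.txt): modified={c.txt, d.txt, f.txt} staged={none}
After op 19 (git add c.txt): modified={d.txt, f.txt} staged={c.txt}
After op 20 (git reset c.txt): modified={c.txt, d.txt, f.txt} staged={none}
After op 21 (modify a.txt): modified={a.txt, c.txt, d.txt, f.txt} staged={none}
After op 22 (git add d.txt): modified={a.txt, c.txt, f.txt} staged={d.txt}
After op 23 (modify d.txt): modified={a.txt, c.txt, d.txt, f.txt} staged={d.txt}
After op 24 (modify e.txt): modified={a.txt, c.txt, d.txt, e.txt, f.txt} staged={d.txt}
After op 25 (git commit): modified={a.txt, c.txt, d.txt, e.txt, f.txt} staged={none}
After op 26 (git add a.txt): modified={c.txt, d.txt, e.txt, f.txt} staged={a.txt}
After op 27 (git reset a.txt): modified={a.txt, c.txt, d.txt, e.txt, f.txt} staged={none}
After op 28 (git add a.txt): modified={c.txt, d.txt, e.txt, f.txt} staged={a.txt}
After op 29 (modify a.txt): modified={a.txt, c.txt, d.txt, e.txt, f.txt} staged={a.txt}
After op 30 (git commit): modified={a.txt, c.txt, d.txt, e.txt, f.txt} staged={none}

Answer: none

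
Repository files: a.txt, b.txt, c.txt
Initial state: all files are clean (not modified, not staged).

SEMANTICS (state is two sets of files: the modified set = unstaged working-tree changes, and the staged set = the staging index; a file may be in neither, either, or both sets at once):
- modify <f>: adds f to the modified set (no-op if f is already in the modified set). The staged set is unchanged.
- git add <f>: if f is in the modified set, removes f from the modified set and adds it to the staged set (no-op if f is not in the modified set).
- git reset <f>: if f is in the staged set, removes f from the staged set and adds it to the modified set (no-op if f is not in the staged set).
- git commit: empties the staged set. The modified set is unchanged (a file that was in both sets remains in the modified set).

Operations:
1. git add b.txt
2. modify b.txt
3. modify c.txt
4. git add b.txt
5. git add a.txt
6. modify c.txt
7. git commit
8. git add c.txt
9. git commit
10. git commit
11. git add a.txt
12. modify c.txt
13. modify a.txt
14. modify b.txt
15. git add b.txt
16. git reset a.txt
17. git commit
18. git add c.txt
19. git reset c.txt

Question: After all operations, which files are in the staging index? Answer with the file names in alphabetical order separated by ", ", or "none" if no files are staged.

Answer: none

Derivation:
After op 1 (git add b.txt): modified={none} staged={none}
After op 2 (modify b.txt): modified={b.txt} staged={none}
After op 3 (modify c.txt): modified={b.txt, c.txt} staged={none}
After op 4 (git add b.txt): modified={c.txt} staged={b.txt}
After op 5 (git add a.txt): modified={c.txt} staged={b.txt}
After op 6 (modify c.txt): modified={c.txt} staged={b.txt}
After op 7 (git commit): modified={c.txt} staged={none}
After op 8 (git add c.txt): modified={none} staged={c.txt}
After op 9 (git commit): modified={none} staged={none}
After op 10 (git commit): modified={none} staged={none}
After op 11 (git add a.txt): modified={none} staged={none}
After op 12 (modify c.txt): modified={c.txt} staged={none}
After op 13 (modify a.txt): modified={a.txt, c.txt} staged={none}
After op 14 (modify b.txt): modified={a.txt, b.txt, c.txt} staged={none}
After op 15 (git add b.txt): modified={a.txt, c.txt} staged={b.txt}
After op 16 (git reset a.txt): modified={a.txt, c.txt} staged={b.txt}
After op 17 (git commit): modified={a.txt, c.txt} staged={none}
After op 18 (git add c.txt): modified={a.txt} staged={c.txt}
After op 19 (git reset c.txt): modified={a.txt, c.txt} staged={none}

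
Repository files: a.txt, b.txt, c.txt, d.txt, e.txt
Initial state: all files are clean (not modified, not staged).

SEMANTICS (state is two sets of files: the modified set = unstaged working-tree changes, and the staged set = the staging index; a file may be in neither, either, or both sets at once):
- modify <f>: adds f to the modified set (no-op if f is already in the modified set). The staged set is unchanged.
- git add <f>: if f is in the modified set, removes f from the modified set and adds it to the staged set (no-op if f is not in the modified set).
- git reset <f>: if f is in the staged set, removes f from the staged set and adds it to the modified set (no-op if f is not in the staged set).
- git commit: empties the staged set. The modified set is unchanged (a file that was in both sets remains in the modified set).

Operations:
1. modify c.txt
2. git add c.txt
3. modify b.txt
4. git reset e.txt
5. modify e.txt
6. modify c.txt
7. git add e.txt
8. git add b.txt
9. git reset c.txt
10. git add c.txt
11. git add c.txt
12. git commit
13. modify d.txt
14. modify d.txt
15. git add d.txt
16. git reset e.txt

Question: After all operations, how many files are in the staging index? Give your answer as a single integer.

Answer: 1

Derivation:
After op 1 (modify c.txt): modified={c.txt} staged={none}
After op 2 (git add c.txt): modified={none} staged={c.txt}
After op 3 (modify b.txt): modified={b.txt} staged={c.txt}
After op 4 (git reset e.txt): modified={b.txt} staged={c.txt}
After op 5 (modify e.txt): modified={b.txt, e.txt} staged={c.txt}
After op 6 (modify c.txt): modified={b.txt, c.txt, e.txt} staged={c.txt}
After op 7 (git add e.txt): modified={b.txt, c.txt} staged={c.txt, e.txt}
After op 8 (git add b.txt): modified={c.txt} staged={b.txt, c.txt, e.txt}
After op 9 (git reset c.txt): modified={c.txt} staged={b.txt, e.txt}
After op 10 (git add c.txt): modified={none} staged={b.txt, c.txt, e.txt}
After op 11 (git add c.txt): modified={none} staged={b.txt, c.txt, e.txt}
After op 12 (git commit): modified={none} staged={none}
After op 13 (modify d.txt): modified={d.txt} staged={none}
After op 14 (modify d.txt): modified={d.txt} staged={none}
After op 15 (git add d.txt): modified={none} staged={d.txt}
After op 16 (git reset e.txt): modified={none} staged={d.txt}
Final staged set: {d.txt} -> count=1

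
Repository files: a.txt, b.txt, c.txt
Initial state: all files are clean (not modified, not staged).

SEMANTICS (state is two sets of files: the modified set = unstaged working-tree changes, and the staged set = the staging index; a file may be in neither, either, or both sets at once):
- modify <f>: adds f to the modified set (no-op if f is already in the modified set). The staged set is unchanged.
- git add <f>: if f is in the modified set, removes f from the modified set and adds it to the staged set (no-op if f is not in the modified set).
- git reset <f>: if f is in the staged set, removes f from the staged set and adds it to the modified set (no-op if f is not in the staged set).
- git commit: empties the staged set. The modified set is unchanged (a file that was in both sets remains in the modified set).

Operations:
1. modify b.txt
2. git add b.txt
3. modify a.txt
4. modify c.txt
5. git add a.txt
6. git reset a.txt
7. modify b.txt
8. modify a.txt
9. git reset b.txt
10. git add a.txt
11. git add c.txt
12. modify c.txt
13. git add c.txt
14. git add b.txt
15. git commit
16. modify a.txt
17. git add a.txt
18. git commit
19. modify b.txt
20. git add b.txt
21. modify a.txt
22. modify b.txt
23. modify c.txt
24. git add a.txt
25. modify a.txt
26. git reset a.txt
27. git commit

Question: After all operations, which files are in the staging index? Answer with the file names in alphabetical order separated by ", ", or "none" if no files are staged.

After op 1 (modify b.txt): modified={b.txt} staged={none}
After op 2 (git add b.txt): modified={none} staged={b.txt}
After op 3 (modify a.txt): modified={a.txt} staged={b.txt}
After op 4 (modify c.txt): modified={a.txt, c.txt} staged={b.txt}
After op 5 (git add a.txt): modified={c.txt} staged={a.txt, b.txt}
After op 6 (git reset a.txt): modified={a.txt, c.txt} staged={b.txt}
After op 7 (modify b.txt): modified={a.txt, b.txt, c.txt} staged={b.txt}
After op 8 (modify a.txt): modified={a.txt, b.txt, c.txt} staged={b.txt}
After op 9 (git reset b.txt): modified={a.txt, b.txt, c.txt} staged={none}
After op 10 (git add a.txt): modified={b.txt, c.txt} staged={a.txt}
After op 11 (git add c.txt): modified={b.txt} staged={a.txt, c.txt}
After op 12 (modify c.txt): modified={b.txt, c.txt} staged={a.txt, c.txt}
After op 13 (git add c.txt): modified={b.txt} staged={a.txt, c.txt}
After op 14 (git add b.txt): modified={none} staged={a.txt, b.txt, c.txt}
After op 15 (git commit): modified={none} staged={none}
After op 16 (modify a.txt): modified={a.txt} staged={none}
After op 17 (git add a.txt): modified={none} staged={a.txt}
After op 18 (git commit): modified={none} staged={none}
After op 19 (modify b.txt): modified={b.txt} staged={none}
After op 20 (git add b.txt): modified={none} staged={b.txt}
After op 21 (modify a.txt): modified={a.txt} staged={b.txt}
After op 22 (modify b.txt): modified={a.txt, b.txt} staged={b.txt}
After op 23 (modify c.txt): modified={a.txt, b.txt, c.txt} staged={b.txt}
After op 24 (git add a.txt): modified={b.txt, c.txt} staged={a.txt, b.txt}
After op 25 (modify a.txt): modified={a.txt, b.txt, c.txt} staged={a.txt, b.txt}
After op 26 (git reset a.txt): modified={a.txt, b.txt, c.txt} staged={b.txt}
After op 27 (git commit): modified={a.txt, b.txt, c.txt} staged={none}

Answer: none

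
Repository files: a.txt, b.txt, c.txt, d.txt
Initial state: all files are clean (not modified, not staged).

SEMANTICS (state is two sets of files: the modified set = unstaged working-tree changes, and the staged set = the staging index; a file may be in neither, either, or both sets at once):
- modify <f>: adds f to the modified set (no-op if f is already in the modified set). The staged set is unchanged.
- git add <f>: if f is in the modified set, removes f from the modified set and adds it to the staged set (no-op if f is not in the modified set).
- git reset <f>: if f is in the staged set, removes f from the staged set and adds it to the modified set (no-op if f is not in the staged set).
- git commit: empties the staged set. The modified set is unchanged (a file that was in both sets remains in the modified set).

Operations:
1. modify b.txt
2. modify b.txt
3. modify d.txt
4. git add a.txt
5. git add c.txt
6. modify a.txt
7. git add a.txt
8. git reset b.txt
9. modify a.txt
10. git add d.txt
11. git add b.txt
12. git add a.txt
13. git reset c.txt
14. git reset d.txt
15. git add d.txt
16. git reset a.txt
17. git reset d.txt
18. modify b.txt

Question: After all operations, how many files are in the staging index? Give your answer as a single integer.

After op 1 (modify b.txt): modified={b.txt} staged={none}
After op 2 (modify b.txt): modified={b.txt} staged={none}
After op 3 (modify d.txt): modified={b.txt, d.txt} staged={none}
After op 4 (git add a.txt): modified={b.txt, d.txt} staged={none}
After op 5 (git add c.txt): modified={b.txt, d.txt} staged={none}
After op 6 (modify a.txt): modified={a.txt, b.txt, d.txt} staged={none}
After op 7 (git add a.txt): modified={b.txt, d.txt} staged={a.txt}
After op 8 (git reset b.txt): modified={b.txt, d.txt} staged={a.txt}
After op 9 (modify a.txt): modified={a.txt, b.txt, d.txt} staged={a.txt}
After op 10 (git add d.txt): modified={a.txt, b.txt} staged={a.txt, d.txt}
After op 11 (git add b.txt): modified={a.txt} staged={a.txt, b.txt, d.txt}
After op 12 (git add a.txt): modified={none} staged={a.txt, b.txt, d.txt}
After op 13 (git reset c.txt): modified={none} staged={a.txt, b.txt, d.txt}
After op 14 (git reset d.txt): modified={d.txt} staged={a.txt, b.txt}
After op 15 (git add d.txt): modified={none} staged={a.txt, b.txt, d.txt}
After op 16 (git reset a.txt): modified={a.txt} staged={b.txt, d.txt}
After op 17 (git reset d.txt): modified={a.txt, d.txt} staged={b.txt}
After op 18 (modify b.txt): modified={a.txt, b.txt, d.txt} staged={b.txt}
Final staged set: {b.txt} -> count=1

Answer: 1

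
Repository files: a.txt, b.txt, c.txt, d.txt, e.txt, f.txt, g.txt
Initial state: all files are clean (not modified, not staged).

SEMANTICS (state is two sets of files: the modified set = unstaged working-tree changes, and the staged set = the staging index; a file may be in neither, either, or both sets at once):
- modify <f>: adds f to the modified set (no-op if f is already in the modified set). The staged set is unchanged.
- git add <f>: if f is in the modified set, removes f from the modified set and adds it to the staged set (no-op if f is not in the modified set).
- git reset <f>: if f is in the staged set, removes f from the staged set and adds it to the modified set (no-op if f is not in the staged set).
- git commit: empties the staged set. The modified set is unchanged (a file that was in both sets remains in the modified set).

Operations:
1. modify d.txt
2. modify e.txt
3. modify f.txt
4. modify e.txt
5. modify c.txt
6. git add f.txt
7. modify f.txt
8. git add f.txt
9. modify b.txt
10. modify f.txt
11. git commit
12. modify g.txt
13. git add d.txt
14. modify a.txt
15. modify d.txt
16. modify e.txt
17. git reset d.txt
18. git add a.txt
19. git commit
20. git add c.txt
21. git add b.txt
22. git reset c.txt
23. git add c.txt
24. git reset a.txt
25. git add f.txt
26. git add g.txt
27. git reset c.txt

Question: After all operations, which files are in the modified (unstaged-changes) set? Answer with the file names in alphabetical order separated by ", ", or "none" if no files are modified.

Answer: c.txt, d.txt, e.txt

Derivation:
After op 1 (modify d.txt): modified={d.txt} staged={none}
After op 2 (modify e.txt): modified={d.txt, e.txt} staged={none}
After op 3 (modify f.txt): modified={d.txt, e.txt, f.txt} staged={none}
After op 4 (modify e.txt): modified={d.txt, e.txt, f.txt} staged={none}
After op 5 (modify c.txt): modified={c.txt, d.txt, e.txt, f.txt} staged={none}
After op 6 (git add f.txt): modified={c.txt, d.txt, e.txt} staged={f.txt}
After op 7 (modify f.txt): modified={c.txt, d.txt, e.txt, f.txt} staged={f.txt}
After op 8 (git add f.txt): modified={c.txt, d.txt, e.txt} staged={f.txt}
After op 9 (modify b.txt): modified={b.txt, c.txt, d.txt, e.txt} staged={f.txt}
After op 10 (modify f.txt): modified={b.txt, c.txt, d.txt, e.txt, f.txt} staged={f.txt}
After op 11 (git commit): modified={b.txt, c.txt, d.txt, e.txt, f.txt} staged={none}
After op 12 (modify g.txt): modified={b.txt, c.txt, d.txt, e.txt, f.txt, g.txt} staged={none}
After op 13 (git add d.txt): modified={b.txt, c.txt, e.txt, f.txt, g.txt} staged={d.txt}
After op 14 (modify a.txt): modified={a.txt, b.txt, c.txt, e.txt, f.txt, g.txt} staged={d.txt}
After op 15 (modify d.txt): modified={a.txt, b.txt, c.txt, d.txt, e.txt, f.txt, g.txt} staged={d.txt}
After op 16 (modify e.txt): modified={a.txt, b.txt, c.txt, d.txt, e.txt, f.txt, g.txt} staged={d.txt}
After op 17 (git reset d.txt): modified={a.txt, b.txt, c.txt, d.txt, e.txt, f.txt, g.txt} staged={none}
After op 18 (git add a.txt): modified={b.txt, c.txt, d.txt, e.txt, f.txt, g.txt} staged={a.txt}
After op 19 (git commit): modified={b.txt, c.txt, d.txt, e.txt, f.txt, g.txt} staged={none}
After op 20 (git add c.txt): modified={b.txt, d.txt, e.txt, f.txt, g.txt} staged={c.txt}
After op 21 (git add b.txt): modified={d.txt, e.txt, f.txt, g.txt} staged={b.txt, c.txt}
After op 22 (git reset c.txt): modified={c.txt, d.txt, e.txt, f.txt, g.txt} staged={b.txt}
After op 23 (git add c.txt): modified={d.txt, e.txt, f.txt, g.txt} staged={b.txt, c.txt}
After op 24 (git reset a.txt): modified={d.txt, e.txt, f.txt, g.txt} staged={b.txt, c.txt}
After op 25 (git add f.txt): modified={d.txt, e.txt, g.txt} staged={b.txt, c.txt, f.txt}
After op 26 (git add g.txt): modified={d.txt, e.txt} staged={b.txt, c.txt, f.txt, g.txt}
After op 27 (git reset c.txt): modified={c.txt, d.txt, e.txt} staged={b.txt, f.txt, g.txt}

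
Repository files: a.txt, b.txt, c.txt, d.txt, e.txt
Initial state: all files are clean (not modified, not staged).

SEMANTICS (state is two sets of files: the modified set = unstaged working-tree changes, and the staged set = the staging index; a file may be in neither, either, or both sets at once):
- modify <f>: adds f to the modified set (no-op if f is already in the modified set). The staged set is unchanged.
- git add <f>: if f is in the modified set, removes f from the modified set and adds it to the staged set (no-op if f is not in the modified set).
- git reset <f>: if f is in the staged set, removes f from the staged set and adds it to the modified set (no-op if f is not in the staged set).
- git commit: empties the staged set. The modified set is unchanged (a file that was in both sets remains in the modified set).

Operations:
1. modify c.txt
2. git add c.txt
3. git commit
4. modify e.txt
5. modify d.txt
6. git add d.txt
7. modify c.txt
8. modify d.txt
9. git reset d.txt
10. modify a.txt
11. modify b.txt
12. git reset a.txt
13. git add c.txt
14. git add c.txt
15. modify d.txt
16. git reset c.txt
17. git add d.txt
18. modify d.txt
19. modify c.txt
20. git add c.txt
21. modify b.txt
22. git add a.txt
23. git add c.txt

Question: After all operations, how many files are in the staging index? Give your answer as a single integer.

After op 1 (modify c.txt): modified={c.txt} staged={none}
After op 2 (git add c.txt): modified={none} staged={c.txt}
After op 3 (git commit): modified={none} staged={none}
After op 4 (modify e.txt): modified={e.txt} staged={none}
After op 5 (modify d.txt): modified={d.txt, e.txt} staged={none}
After op 6 (git add d.txt): modified={e.txt} staged={d.txt}
After op 7 (modify c.txt): modified={c.txt, e.txt} staged={d.txt}
After op 8 (modify d.txt): modified={c.txt, d.txt, e.txt} staged={d.txt}
After op 9 (git reset d.txt): modified={c.txt, d.txt, e.txt} staged={none}
After op 10 (modify a.txt): modified={a.txt, c.txt, d.txt, e.txt} staged={none}
After op 11 (modify b.txt): modified={a.txt, b.txt, c.txt, d.txt, e.txt} staged={none}
After op 12 (git reset a.txt): modified={a.txt, b.txt, c.txt, d.txt, e.txt} staged={none}
After op 13 (git add c.txt): modified={a.txt, b.txt, d.txt, e.txt} staged={c.txt}
After op 14 (git add c.txt): modified={a.txt, b.txt, d.txt, e.txt} staged={c.txt}
After op 15 (modify d.txt): modified={a.txt, b.txt, d.txt, e.txt} staged={c.txt}
After op 16 (git reset c.txt): modified={a.txt, b.txt, c.txt, d.txt, e.txt} staged={none}
After op 17 (git add d.txt): modified={a.txt, b.txt, c.txt, e.txt} staged={d.txt}
After op 18 (modify d.txt): modified={a.txt, b.txt, c.txt, d.txt, e.txt} staged={d.txt}
After op 19 (modify c.txt): modified={a.txt, b.txt, c.txt, d.txt, e.txt} staged={d.txt}
After op 20 (git add c.txt): modified={a.txt, b.txt, d.txt, e.txt} staged={c.txt, d.txt}
After op 21 (modify b.txt): modified={a.txt, b.txt, d.txt, e.txt} staged={c.txt, d.txt}
After op 22 (git add a.txt): modified={b.txt, d.txt, e.txt} staged={a.txt, c.txt, d.txt}
After op 23 (git add c.txt): modified={b.txt, d.txt, e.txt} staged={a.txt, c.txt, d.txt}
Final staged set: {a.txt, c.txt, d.txt} -> count=3

Answer: 3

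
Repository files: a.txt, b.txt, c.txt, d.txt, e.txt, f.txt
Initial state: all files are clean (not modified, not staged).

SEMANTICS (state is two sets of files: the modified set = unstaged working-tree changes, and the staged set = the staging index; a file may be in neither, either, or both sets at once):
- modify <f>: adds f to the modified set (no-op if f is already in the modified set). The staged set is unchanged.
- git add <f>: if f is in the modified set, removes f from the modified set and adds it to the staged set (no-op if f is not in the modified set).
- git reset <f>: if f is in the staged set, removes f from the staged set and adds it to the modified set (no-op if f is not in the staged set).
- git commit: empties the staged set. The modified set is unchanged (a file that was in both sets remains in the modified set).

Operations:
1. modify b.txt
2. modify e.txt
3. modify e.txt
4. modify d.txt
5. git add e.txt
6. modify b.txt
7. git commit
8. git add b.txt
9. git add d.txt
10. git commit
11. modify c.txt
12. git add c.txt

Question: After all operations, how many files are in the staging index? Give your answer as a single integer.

Answer: 1

Derivation:
After op 1 (modify b.txt): modified={b.txt} staged={none}
After op 2 (modify e.txt): modified={b.txt, e.txt} staged={none}
After op 3 (modify e.txt): modified={b.txt, e.txt} staged={none}
After op 4 (modify d.txt): modified={b.txt, d.txt, e.txt} staged={none}
After op 5 (git add e.txt): modified={b.txt, d.txt} staged={e.txt}
After op 6 (modify b.txt): modified={b.txt, d.txt} staged={e.txt}
After op 7 (git commit): modified={b.txt, d.txt} staged={none}
After op 8 (git add b.txt): modified={d.txt} staged={b.txt}
After op 9 (git add d.txt): modified={none} staged={b.txt, d.txt}
After op 10 (git commit): modified={none} staged={none}
After op 11 (modify c.txt): modified={c.txt} staged={none}
After op 12 (git add c.txt): modified={none} staged={c.txt}
Final staged set: {c.txt} -> count=1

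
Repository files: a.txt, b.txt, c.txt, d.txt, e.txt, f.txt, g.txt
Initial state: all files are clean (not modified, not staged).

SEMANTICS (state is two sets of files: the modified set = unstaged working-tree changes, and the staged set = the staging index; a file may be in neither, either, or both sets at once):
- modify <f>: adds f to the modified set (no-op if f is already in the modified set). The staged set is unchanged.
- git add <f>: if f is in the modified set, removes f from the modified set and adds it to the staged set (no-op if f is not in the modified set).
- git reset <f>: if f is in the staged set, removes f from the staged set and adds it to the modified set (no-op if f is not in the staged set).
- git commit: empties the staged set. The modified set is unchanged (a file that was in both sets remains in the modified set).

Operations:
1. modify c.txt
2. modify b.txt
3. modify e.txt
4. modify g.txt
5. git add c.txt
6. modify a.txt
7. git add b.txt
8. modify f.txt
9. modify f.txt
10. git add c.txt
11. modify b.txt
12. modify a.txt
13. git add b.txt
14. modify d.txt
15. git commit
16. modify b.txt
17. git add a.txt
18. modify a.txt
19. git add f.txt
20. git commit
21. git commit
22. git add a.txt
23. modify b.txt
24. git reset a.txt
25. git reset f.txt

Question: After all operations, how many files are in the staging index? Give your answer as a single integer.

After op 1 (modify c.txt): modified={c.txt} staged={none}
After op 2 (modify b.txt): modified={b.txt, c.txt} staged={none}
After op 3 (modify e.txt): modified={b.txt, c.txt, e.txt} staged={none}
After op 4 (modify g.txt): modified={b.txt, c.txt, e.txt, g.txt} staged={none}
After op 5 (git add c.txt): modified={b.txt, e.txt, g.txt} staged={c.txt}
After op 6 (modify a.txt): modified={a.txt, b.txt, e.txt, g.txt} staged={c.txt}
After op 7 (git add b.txt): modified={a.txt, e.txt, g.txt} staged={b.txt, c.txt}
After op 8 (modify f.txt): modified={a.txt, e.txt, f.txt, g.txt} staged={b.txt, c.txt}
After op 9 (modify f.txt): modified={a.txt, e.txt, f.txt, g.txt} staged={b.txt, c.txt}
After op 10 (git add c.txt): modified={a.txt, e.txt, f.txt, g.txt} staged={b.txt, c.txt}
After op 11 (modify b.txt): modified={a.txt, b.txt, e.txt, f.txt, g.txt} staged={b.txt, c.txt}
After op 12 (modify a.txt): modified={a.txt, b.txt, e.txt, f.txt, g.txt} staged={b.txt, c.txt}
After op 13 (git add b.txt): modified={a.txt, e.txt, f.txt, g.txt} staged={b.txt, c.txt}
After op 14 (modify d.txt): modified={a.txt, d.txt, e.txt, f.txt, g.txt} staged={b.txt, c.txt}
After op 15 (git commit): modified={a.txt, d.txt, e.txt, f.txt, g.txt} staged={none}
After op 16 (modify b.txt): modified={a.txt, b.txt, d.txt, e.txt, f.txt, g.txt} staged={none}
After op 17 (git add a.txt): modified={b.txt, d.txt, e.txt, f.txt, g.txt} staged={a.txt}
After op 18 (modify a.txt): modified={a.txt, b.txt, d.txt, e.txt, f.txt, g.txt} staged={a.txt}
After op 19 (git add f.txt): modified={a.txt, b.txt, d.txt, e.txt, g.txt} staged={a.txt, f.txt}
After op 20 (git commit): modified={a.txt, b.txt, d.txt, e.txt, g.txt} staged={none}
After op 21 (git commit): modified={a.txt, b.txt, d.txt, e.txt, g.txt} staged={none}
After op 22 (git add a.txt): modified={b.txt, d.txt, e.txt, g.txt} staged={a.txt}
After op 23 (modify b.txt): modified={b.txt, d.txt, e.txt, g.txt} staged={a.txt}
After op 24 (git reset a.txt): modified={a.txt, b.txt, d.txt, e.txt, g.txt} staged={none}
After op 25 (git reset f.txt): modified={a.txt, b.txt, d.txt, e.txt, g.txt} staged={none}
Final staged set: {none} -> count=0

Answer: 0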